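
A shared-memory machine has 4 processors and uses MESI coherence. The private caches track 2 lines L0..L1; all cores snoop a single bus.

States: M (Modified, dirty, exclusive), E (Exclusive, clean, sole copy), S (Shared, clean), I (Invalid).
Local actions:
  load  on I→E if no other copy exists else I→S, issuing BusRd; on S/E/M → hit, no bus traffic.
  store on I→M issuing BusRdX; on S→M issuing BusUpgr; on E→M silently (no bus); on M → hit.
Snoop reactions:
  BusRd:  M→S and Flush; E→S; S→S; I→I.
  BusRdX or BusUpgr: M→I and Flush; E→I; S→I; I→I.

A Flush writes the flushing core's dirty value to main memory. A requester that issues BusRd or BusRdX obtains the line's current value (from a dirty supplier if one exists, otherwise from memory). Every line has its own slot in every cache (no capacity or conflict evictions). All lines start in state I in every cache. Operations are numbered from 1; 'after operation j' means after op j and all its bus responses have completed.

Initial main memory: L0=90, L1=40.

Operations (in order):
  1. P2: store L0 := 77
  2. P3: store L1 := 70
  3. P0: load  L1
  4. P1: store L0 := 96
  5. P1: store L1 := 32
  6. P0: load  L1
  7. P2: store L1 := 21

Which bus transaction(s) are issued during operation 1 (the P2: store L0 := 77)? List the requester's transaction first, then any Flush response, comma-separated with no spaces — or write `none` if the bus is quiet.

  op1 P2: store L0 := 77 → I/I/M/I on L0; bus BusRdX; mem=90
  op2 P3: store L1 := 70 → I/I/I/M on L1; bus BusRdX; mem=40
  op3 P0: load  L1 → S/I/I/S on L1; bus BusRd Flush; mem=70
  op4 P1: store L0 := 96 → I/M/I/I on L0; bus BusRdX Flush; mem=77
  op5 P1: store L1 := 32 → I/M/I/I on L1; bus BusRdX; mem=70
  op6 P0: load  L1 → S/S/I/I on L1; bus BusRd Flush; mem=32
  op7 P2: store L1 := 21 → I/I/M/I on L1; bus BusRdX; mem=32

bus = BusRdX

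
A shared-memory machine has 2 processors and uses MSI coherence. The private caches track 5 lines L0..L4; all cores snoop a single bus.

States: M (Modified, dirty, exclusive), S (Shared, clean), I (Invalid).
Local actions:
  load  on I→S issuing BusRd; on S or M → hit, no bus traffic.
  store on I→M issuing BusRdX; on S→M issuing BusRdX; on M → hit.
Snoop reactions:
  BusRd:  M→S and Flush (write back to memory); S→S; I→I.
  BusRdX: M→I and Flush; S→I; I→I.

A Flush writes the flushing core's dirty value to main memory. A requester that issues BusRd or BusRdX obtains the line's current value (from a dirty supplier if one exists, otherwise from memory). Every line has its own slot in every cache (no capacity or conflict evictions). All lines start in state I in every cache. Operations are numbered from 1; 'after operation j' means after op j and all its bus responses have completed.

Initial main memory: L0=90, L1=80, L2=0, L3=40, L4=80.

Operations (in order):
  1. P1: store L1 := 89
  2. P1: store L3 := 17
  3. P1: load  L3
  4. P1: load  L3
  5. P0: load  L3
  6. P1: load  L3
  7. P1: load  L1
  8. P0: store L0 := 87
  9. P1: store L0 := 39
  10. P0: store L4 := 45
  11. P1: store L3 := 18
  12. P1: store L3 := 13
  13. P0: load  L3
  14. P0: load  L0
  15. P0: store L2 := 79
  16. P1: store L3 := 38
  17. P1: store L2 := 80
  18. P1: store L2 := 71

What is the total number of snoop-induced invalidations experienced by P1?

invalidations = 0

  op1 P1: store L1 := 89 → I/M on L1; bus BusRdX; mem=80
  op2 P1: store L3 := 17 → I/M on L3; bus BusRdX; mem=40
  op3 P1: load  L3 → I/M on L3; bus (none); mem=40
  op4 P1: load  L3 → I/M on L3; bus (none); mem=40
  op5 P0: load  L3 → S/S on L3; bus BusRd Flush; mem=17
  op6 P1: load  L3 → S/S on L3; bus (none); mem=17
  op7 P1: load  L1 → I/M on L1; bus (none); mem=80
  op8 P0: store L0 := 87 → M/I on L0; bus BusRdX; mem=90
  op9 P1: store L0 := 39 → I/M on L0; bus BusRdX Flush; mem=87
  op10 P0: store L4 := 45 → M/I on L4; bus BusRdX; mem=80
  op11 P1: store L3 := 18 → I/M on L3; bus BusRdX; mem=17
  op12 P1: store L3 := 13 → I/M on L3; bus (none); mem=17
  op13 P0: load  L3 → S/S on L3; bus BusRd Flush; mem=13
  op14 P0: load  L0 → S/S on L0; bus BusRd Flush; mem=39
  op15 P0: store L2 := 79 → M/I on L2; bus BusRdX; mem=0
  op16 P1: store L3 := 38 → I/M on L3; bus BusRdX; mem=13
  op17 P1: store L2 := 80 → I/M on L2; bus BusRdX Flush; mem=79
  op18 P1: store L2 := 71 → I/M on L2; bus (none); mem=79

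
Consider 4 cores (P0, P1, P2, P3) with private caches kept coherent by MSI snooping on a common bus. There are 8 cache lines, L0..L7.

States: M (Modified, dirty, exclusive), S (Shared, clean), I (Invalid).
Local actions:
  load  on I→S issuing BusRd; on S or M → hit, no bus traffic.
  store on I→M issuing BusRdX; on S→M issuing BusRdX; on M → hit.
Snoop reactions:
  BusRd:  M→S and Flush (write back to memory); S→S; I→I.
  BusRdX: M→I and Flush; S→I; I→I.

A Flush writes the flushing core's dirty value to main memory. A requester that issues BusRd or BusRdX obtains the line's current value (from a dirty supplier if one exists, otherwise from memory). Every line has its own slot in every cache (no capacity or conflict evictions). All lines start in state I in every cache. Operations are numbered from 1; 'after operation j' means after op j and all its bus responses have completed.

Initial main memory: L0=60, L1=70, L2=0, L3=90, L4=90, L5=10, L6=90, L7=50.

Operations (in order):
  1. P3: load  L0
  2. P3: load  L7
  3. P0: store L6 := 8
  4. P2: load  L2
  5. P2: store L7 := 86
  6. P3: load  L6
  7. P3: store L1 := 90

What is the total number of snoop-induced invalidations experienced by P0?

invalidations = 0

[1] P3: load  L0 | P0:I, P1:I, P2:I, P3:S(60) | bus: BusRd
[2] P3: load  L7 | P0:I, P1:I, P2:I, P3:S(50) | bus: BusRd
[3] P0: store L6 := 8 | P0:M(8), P1:I, P2:I, P3:I | bus: BusRdX
[4] P2: load  L2 | P0:I, P1:I, P2:S(0), P3:I | bus: BusRd
[5] P2: store L7 := 86 | P0:I, P1:I, P2:M(86), P3:I | bus: BusRdX
[6] P3: load  L6 | P0:S(8), P1:I, P2:I, P3:S(8) | bus: BusRd,Flush
[7] P3: store L1 := 90 | P0:I, P1:I, P2:I, P3:M(90) | bus: BusRdX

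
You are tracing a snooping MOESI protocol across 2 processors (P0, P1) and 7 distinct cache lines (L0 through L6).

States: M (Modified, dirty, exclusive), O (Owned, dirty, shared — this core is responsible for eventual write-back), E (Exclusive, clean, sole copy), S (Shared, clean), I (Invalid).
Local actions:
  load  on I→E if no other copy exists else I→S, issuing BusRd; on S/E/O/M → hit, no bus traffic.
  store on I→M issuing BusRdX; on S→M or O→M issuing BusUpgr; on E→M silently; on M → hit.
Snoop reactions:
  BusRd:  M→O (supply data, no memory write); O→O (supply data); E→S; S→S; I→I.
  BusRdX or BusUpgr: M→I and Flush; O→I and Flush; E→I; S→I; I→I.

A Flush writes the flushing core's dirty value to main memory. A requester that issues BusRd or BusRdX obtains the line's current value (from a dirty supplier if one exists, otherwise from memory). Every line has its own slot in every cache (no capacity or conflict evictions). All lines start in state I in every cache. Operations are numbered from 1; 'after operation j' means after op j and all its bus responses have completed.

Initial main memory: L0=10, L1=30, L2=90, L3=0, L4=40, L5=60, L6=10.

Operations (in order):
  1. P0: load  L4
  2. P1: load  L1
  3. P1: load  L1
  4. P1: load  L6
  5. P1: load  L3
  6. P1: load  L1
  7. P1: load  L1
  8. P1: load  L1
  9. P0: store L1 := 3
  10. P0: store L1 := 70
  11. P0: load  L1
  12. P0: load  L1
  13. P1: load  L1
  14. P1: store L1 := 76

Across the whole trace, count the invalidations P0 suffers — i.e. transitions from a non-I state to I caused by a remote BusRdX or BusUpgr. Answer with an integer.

1. P0: load  L4  bus=[BusRd]  L4: P0=E P1=I  mem[L4]=40
2. P1: load  L1  bus=[BusRd]  L1: P0=I P1=E  mem[L1]=30
3. P1: load  L1  bus=[-]  L1: P0=I P1=E  mem[L1]=30
4. P1: load  L6  bus=[BusRd]  L6: P0=I P1=E  mem[L6]=10
5. P1: load  L3  bus=[BusRd]  L3: P0=I P1=E  mem[L3]=0
6. P1: load  L1  bus=[-]  L1: P0=I P1=E  mem[L1]=30
7. P1: load  L1  bus=[-]  L1: P0=I P1=E  mem[L1]=30
8. P1: load  L1  bus=[-]  L1: P0=I P1=E  mem[L1]=30
9. P0: store L1 := 3  bus=[BusRdX]  L1: P0=M P1=I  mem[L1]=30
10. P0: store L1 := 70  bus=[-]  L1: P0=M P1=I  mem[L1]=30
11. P0: load  L1  bus=[-]  L1: P0=M P1=I  mem[L1]=30
12. P0: load  L1  bus=[-]  L1: P0=M P1=I  mem[L1]=30
13. P1: load  L1  bus=[BusRd]  L1: P0=O P1=S  mem[L1]=30
14. P1: store L1 := 76  bus=[BusUpgr,Flush]  L1: P0=I P1=M  mem[L1]=70

invalidations = 1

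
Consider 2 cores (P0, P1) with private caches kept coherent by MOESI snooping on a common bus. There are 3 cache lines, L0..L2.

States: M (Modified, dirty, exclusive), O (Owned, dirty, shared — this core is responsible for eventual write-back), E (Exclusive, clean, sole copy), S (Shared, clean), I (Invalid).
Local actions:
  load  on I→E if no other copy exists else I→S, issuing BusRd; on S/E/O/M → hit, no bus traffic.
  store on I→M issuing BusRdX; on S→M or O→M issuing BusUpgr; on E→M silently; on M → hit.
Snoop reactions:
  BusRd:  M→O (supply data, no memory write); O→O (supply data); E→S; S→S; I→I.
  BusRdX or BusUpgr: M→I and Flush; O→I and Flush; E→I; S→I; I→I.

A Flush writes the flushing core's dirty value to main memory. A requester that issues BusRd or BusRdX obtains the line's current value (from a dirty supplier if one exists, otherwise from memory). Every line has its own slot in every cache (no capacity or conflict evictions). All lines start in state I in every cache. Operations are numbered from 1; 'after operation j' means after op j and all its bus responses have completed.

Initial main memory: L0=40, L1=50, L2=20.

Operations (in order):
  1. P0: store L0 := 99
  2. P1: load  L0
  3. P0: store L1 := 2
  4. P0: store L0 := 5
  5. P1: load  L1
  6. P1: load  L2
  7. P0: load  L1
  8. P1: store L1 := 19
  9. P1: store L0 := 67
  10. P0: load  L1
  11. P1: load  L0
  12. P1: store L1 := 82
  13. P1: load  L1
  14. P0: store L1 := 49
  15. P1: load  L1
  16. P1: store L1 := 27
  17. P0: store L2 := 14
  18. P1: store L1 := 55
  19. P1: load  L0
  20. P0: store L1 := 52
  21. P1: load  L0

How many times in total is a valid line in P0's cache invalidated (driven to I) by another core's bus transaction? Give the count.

  op1 P0: store L0 := 99 → M/I on L0; bus BusRdX; mem=40
  op2 P1: load  L0 → O/S on L0; bus BusRd; mem=40
  op3 P0: store L1 := 2 → M/I on L1; bus BusRdX; mem=50
  op4 P0: store L0 := 5 → M/I on L0; bus BusUpgr; mem=40
  op5 P1: load  L1 → O/S on L1; bus BusRd; mem=50
  op6 P1: load  L2 → I/E on L2; bus BusRd; mem=20
  op7 P0: load  L1 → O/S on L1; bus (none); mem=50
  op8 P1: store L1 := 19 → I/M on L1; bus BusUpgr Flush; mem=2
  op9 P1: store L0 := 67 → I/M on L0; bus BusRdX Flush; mem=5
  op10 P0: load  L1 → S/O on L1; bus BusRd; mem=2
  op11 P1: load  L0 → I/M on L0; bus (none); mem=5
  op12 P1: store L1 := 82 → I/M on L1; bus BusUpgr; mem=2
  op13 P1: load  L1 → I/M on L1; bus (none); mem=2
  op14 P0: store L1 := 49 → M/I on L1; bus BusRdX Flush; mem=82
  op15 P1: load  L1 → O/S on L1; bus BusRd; mem=82
  op16 P1: store L1 := 27 → I/M on L1; bus BusUpgr Flush; mem=49
  op17 P0: store L2 := 14 → M/I on L2; bus BusRdX; mem=20
  op18 P1: store L1 := 55 → I/M on L1; bus (none); mem=49
  op19 P1: load  L0 → I/M on L0; bus (none); mem=5
  op20 P0: store L1 := 52 → M/I on L1; bus BusRdX Flush; mem=55
  op21 P1: load  L0 → I/M on L0; bus (none); mem=5

invalidations = 4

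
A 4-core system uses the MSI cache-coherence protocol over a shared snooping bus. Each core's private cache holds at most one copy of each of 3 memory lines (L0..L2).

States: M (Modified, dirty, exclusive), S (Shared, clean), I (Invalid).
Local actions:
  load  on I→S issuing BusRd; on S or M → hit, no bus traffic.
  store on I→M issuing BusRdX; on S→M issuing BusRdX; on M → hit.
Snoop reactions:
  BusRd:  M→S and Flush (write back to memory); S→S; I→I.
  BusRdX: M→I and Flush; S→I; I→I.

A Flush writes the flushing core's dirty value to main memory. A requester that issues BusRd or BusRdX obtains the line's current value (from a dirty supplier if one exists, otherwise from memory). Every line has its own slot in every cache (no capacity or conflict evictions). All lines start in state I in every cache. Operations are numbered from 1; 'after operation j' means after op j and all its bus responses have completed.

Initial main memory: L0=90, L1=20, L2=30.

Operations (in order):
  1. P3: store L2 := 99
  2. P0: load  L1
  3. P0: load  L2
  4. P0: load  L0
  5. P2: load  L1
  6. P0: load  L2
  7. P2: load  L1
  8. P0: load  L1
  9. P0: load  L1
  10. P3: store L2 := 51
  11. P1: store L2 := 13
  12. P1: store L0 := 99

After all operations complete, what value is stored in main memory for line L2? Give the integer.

memory[L2] = 51

  op1 P3: store L2 := 99 → I/I/I/M on L2; bus BusRdX; mem=30
  op2 P0: load  L1 → S/I/I/I on L1; bus BusRd; mem=20
  op3 P0: load  L2 → S/I/I/S on L2; bus BusRd Flush; mem=99
  op4 P0: load  L0 → S/I/I/I on L0; bus BusRd; mem=90
  op5 P2: load  L1 → S/I/S/I on L1; bus BusRd; mem=20
  op6 P0: load  L2 → S/I/I/S on L2; bus (none); mem=99
  op7 P2: load  L1 → S/I/S/I on L1; bus (none); mem=20
  op8 P0: load  L1 → S/I/S/I on L1; bus (none); mem=20
  op9 P0: load  L1 → S/I/S/I on L1; bus (none); mem=20
  op10 P3: store L2 := 51 → I/I/I/M on L2; bus BusRdX; mem=99
  op11 P1: store L2 := 13 → I/M/I/I on L2; bus BusRdX Flush; mem=51
  op12 P1: store L0 := 99 → I/M/I/I on L0; bus BusRdX; mem=90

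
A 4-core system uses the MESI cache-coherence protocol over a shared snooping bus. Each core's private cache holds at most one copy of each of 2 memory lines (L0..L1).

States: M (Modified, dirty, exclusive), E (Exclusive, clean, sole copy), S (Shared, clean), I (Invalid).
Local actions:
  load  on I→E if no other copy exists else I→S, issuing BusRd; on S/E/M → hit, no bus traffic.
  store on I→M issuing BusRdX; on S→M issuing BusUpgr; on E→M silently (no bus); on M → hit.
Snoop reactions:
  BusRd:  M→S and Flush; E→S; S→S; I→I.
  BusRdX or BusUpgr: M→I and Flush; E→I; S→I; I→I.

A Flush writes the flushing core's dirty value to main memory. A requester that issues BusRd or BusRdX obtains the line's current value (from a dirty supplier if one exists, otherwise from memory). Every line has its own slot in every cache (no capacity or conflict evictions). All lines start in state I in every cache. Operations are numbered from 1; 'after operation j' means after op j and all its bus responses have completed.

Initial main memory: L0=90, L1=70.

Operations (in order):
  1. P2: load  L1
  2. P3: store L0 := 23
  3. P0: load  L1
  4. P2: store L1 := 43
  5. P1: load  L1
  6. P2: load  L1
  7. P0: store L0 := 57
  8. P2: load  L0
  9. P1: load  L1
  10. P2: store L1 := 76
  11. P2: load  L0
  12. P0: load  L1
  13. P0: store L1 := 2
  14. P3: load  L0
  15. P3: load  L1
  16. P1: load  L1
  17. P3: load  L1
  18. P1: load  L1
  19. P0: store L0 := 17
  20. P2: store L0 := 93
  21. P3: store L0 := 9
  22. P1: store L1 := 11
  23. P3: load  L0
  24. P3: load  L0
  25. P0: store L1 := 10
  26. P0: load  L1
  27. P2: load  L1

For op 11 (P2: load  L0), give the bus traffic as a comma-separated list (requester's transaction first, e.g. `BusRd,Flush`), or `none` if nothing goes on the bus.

[1] P2: load  L1 | P0:I, P1:I, P2:E(70), P3:I | bus: BusRd
[2] P3: store L0 := 23 | P0:I, P1:I, P2:I, P3:M(23) | bus: BusRdX
[3] P0: load  L1 | P0:S(70), P1:I, P2:S(70), P3:I | bus: BusRd
[4] P2: store L1 := 43 | P0:I, P1:I, P2:M(43), P3:I | bus: BusUpgr
[5] P1: load  L1 | P0:I, P1:S(43), P2:S(43), P3:I | bus: BusRd,Flush
[6] P2: load  L1 | P0:I, P1:S(43), P2:S(43), P3:I | bus: none
[7] P0: store L0 := 57 | P0:M(57), P1:I, P2:I, P3:I | bus: BusRdX,Flush
[8] P2: load  L0 | P0:S(57), P1:I, P2:S(57), P3:I | bus: BusRd,Flush
[9] P1: load  L1 | P0:I, P1:S(43), P2:S(43), P3:I | bus: none
[10] P2: store L1 := 76 | P0:I, P1:I, P2:M(76), P3:I | bus: BusUpgr
[11] P2: load  L0 | P0:S(57), P1:I, P2:S(57), P3:I | bus: none
[12] P0: load  L1 | P0:S(76), P1:I, P2:S(76), P3:I | bus: BusRd,Flush
[13] P0: store L1 := 2 | P0:M(2), P1:I, P2:I, P3:I | bus: BusUpgr
[14] P3: load  L0 | P0:S(57), P1:I, P2:S(57), P3:S(57) | bus: BusRd
[15] P3: load  L1 | P0:S(2), P1:I, P2:I, P3:S(2) | bus: BusRd,Flush
[16] P1: load  L1 | P0:S(2), P1:S(2), P2:I, P3:S(2) | bus: BusRd
[17] P3: load  L1 | P0:S(2), P1:S(2), P2:I, P3:S(2) | bus: none
[18] P1: load  L1 | P0:S(2), P1:S(2), P2:I, P3:S(2) | bus: none
[19] P0: store L0 := 17 | P0:M(17), P1:I, P2:I, P3:I | bus: BusUpgr
[20] P2: store L0 := 93 | P0:I, P1:I, P2:M(93), P3:I | bus: BusRdX,Flush
[21] P3: store L0 := 9 | P0:I, P1:I, P2:I, P3:M(9) | bus: BusRdX,Flush
[22] P1: store L1 := 11 | P0:I, P1:M(11), P2:I, P3:I | bus: BusUpgr
[23] P3: load  L0 | P0:I, P1:I, P2:I, P3:M(9) | bus: none
[24] P3: load  L0 | P0:I, P1:I, P2:I, P3:M(9) | bus: none
[25] P0: store L1 := 10 | P0:M(10), P1:I, P2:I, P3:I | bus: BusRdX,Flush
[26] P0: load  L1 | P0:M(10), P1:I, P2:I, P3:I | bus: none
[27] P2: load  L1 | P0:S(10), P1:I, P2:S(10), P3:I | bus: BusRd,Flush

bus = none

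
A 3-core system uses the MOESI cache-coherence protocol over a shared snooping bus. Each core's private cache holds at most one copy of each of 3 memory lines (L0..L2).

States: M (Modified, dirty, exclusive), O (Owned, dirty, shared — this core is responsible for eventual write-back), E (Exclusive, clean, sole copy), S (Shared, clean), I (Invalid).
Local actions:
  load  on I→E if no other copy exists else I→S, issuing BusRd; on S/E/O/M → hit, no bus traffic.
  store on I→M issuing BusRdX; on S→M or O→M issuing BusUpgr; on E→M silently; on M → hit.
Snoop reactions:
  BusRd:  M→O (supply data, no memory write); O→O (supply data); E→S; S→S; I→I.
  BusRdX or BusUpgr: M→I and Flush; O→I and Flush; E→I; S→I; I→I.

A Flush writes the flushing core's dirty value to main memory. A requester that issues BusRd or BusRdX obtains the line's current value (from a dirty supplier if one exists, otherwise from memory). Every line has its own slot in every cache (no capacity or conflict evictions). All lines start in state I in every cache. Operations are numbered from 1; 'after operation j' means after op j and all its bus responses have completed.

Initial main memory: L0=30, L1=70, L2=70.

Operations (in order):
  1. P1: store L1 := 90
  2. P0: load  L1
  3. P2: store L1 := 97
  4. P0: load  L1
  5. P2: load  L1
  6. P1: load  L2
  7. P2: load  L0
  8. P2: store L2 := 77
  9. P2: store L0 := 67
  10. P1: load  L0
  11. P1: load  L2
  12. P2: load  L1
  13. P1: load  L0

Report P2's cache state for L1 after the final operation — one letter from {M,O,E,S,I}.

state = O

  op1 P1: store L1 := 90 → I/M/I on L1; bus BusRdX; mem=70
  op2 P0: load  L1 → S/O/I on L1; bus BusRd; mem=70
  op3 P2: store L1 := 97 → I/I/M on L1; bus BusRdX Flush; mem=90
  op4 P0: load  L1 → S/I/O on L1; bus BusRd; mem=90
  op5 P2: load  L1 → S/I/O on L1; bus (none); mem=90
  op6 P1: load  L2 → I/E/I on L2; bus BusRd; mem=70
  op7 P2: load  L0 → I/I/E on L0; bus BusRd; mem=30
  op8 P2: store L2 := 77 → I/I/M on L2; bus BusRdX; mem=70
  op9 P2: store L0 := 67 → I/I/M on L0; bus (none); mem=30
  op10 P1: load  L0 → I/S/O on L0; bus BusRd; mem=30
  op11 P1: load  L2 → I/S/O on L2; bus BusRd; mem=70
  op12 P2: load  L1 → S/I/O on L1; bus (none); mem=90
  op13 P1: load  L0 → I/S/O on L0; bus (none); mem=30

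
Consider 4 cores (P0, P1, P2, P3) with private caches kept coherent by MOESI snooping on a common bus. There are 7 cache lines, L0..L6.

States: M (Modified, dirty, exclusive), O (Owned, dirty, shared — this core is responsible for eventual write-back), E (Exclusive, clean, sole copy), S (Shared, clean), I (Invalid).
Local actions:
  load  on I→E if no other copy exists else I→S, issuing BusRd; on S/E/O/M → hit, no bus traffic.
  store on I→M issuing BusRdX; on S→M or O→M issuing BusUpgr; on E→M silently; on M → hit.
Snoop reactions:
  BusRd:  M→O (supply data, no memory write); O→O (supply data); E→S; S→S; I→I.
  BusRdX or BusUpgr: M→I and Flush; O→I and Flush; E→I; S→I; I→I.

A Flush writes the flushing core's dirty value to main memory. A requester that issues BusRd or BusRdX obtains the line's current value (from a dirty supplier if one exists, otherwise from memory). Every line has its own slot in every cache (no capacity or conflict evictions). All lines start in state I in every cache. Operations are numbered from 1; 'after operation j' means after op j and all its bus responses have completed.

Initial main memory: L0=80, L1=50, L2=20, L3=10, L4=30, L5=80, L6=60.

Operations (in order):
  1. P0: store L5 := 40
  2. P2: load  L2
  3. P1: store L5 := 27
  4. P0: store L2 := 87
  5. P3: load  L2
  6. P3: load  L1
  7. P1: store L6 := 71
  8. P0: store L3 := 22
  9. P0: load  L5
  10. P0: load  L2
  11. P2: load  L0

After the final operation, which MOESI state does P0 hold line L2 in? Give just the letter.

state = O

step 1: P0: store L5 := 40  ⟶  MIII  (L5)  txn=BusRdX  M[L5]=80
step 2: P2: load  L2  ⟶  IIEI  (L2)  txn=BusRd  M[L2]=20
step 3: P1: store L5 := 27  ⟶  IMII  (L5)  txn=BusRdX+Flush  M[L5]=40
step 4: P0: store L2 := 87  ⟶  MIII  (L2)  txn=BusRdX  M[L2]=20
step 5: P3: load  L2  ⟶  OIIS  (L2)  txn=BusRd  M[L2]=20
step 6: P3: load  L1  ⟶  IIIE  (L1)  txn=BusRd  M[L1]=50
step 7: P1: store L6 := 71  ⟶  IMII  (L6)  txn=BusRdX  M[L6]=60
step 8: P0: store L3 := 22  ⟶  MIII  (L3)  txn=BusRdX  M[L3]=10
step 9: P0: load  L5  ⟶  SOII  (L5)  txn=BusRd  M[L5]=40
step 10: P0: load  L2  ⟶  OIIS  (L2)  txn=∅  M[L2]=20
step 11: P2: load  L0  ⟶  IIEI  (L0)  txn=BusRd  M[L0]=80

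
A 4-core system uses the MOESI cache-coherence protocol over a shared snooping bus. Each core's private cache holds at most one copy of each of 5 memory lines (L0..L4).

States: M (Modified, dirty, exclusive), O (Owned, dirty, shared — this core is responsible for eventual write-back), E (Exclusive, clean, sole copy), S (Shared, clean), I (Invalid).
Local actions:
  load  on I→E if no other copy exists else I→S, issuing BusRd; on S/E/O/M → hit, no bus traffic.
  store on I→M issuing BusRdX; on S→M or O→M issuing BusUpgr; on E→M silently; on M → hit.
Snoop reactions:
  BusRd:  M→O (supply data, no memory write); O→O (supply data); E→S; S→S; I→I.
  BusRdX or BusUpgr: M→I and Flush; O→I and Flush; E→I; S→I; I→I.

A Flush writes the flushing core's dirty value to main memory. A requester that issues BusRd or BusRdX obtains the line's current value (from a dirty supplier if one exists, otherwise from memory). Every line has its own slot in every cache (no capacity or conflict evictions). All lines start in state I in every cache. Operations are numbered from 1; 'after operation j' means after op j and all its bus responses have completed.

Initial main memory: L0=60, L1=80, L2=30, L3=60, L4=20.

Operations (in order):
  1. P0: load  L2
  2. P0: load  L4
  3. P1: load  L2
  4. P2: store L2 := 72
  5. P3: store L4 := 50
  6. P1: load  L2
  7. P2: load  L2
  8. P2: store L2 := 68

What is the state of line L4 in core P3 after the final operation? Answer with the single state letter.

[1] P0: load  L2 | P0:E(30), P1:I, P2:I, P3:I | bus: BusRd
[2] P0: load  L4 | P0:E(20), P1:I, P2:I, P3:I | bus: BusRd
[3] P1: load  L2 | P0:S(30), P1:S(30), P2:I, P3:I | bus: BusRd
[4] P2: store L2 := 72 | P0:I, P1:I, P2:M(72), P3:I | bus: BusRdX
[5] P3: store L4 := 50 | P0:I, P1:I, P2:I, P3:M(50) | bus: BusRdX
[6] P1: load  L2 | P0:I, P1:S(72), P2:O(72), P3:I | bus: BusRd
[7] P2: load  L2 | P0:I, P1:S(72), P2:O(72), P3:I | bus: none
[8] P2: store L2 := 68 | P0:I, P1:I, P2:M(68), P3:I | bus: BusUpgr

state = M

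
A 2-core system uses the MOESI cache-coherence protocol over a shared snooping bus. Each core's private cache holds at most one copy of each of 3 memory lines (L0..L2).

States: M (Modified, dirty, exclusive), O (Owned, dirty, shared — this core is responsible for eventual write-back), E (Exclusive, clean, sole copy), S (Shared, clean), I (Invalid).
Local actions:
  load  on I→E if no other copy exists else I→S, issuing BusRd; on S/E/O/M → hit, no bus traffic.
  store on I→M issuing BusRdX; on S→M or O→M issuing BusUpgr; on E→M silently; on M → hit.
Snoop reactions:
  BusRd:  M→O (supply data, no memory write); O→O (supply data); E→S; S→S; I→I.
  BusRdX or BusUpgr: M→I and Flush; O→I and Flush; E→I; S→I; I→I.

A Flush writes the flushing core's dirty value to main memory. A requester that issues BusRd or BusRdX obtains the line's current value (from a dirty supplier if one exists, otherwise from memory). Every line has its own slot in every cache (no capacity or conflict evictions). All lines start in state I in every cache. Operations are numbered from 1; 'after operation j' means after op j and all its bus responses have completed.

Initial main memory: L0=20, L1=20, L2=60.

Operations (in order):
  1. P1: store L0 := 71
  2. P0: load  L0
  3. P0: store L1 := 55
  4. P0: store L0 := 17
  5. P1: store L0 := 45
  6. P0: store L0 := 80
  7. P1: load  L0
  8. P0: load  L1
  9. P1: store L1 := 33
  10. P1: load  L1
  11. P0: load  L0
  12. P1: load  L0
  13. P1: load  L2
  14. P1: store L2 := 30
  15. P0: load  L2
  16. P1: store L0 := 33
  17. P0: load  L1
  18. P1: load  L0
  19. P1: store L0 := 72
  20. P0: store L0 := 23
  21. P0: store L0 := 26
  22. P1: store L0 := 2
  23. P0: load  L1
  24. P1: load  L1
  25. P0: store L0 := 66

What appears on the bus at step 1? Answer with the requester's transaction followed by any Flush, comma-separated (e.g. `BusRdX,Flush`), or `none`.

[1] P1: store L0 := 71 | P0:I, P1:M(71) | bus: BusRdX
[2] P0: load  L0 | P0:S(71), P1:O(71) | bus: BusRd
[3] P0: store L1 := 55 | P0:M(55), P1:I | bus: BusRdX
[4] P0: store L0 := 17 | P0:M(17), P1:I | bus: BusUpgr,Flush
[5] P1: store L0 := 45 | P0:I, P1:M(45) | bus: BusRdX,Flush
[6] P0: store L0 := 80 | P0:M(80), P1:I | bus: BusRdX,Flush
[7] P1: load  L0 | P0:O(80), P1:S(80) | bus: BusRd
[8] P0: load  L1 | P0:M(55), P1:I | bus: none
[9] P1: store L1 := 33 | P0:I, P1:M(33) | bus: BusRdX,Flush
[10] P1: load  L1 | P0:I, P1:M(33) | bus: none
[11] P0: load  L0 | P0:O(80), P1:S(80) | bus: none
[12] P1: load  L0 | P0:O(80), P1:S(80) | bus: none
[13] P1: load  L2 | P0:I, P1:E(60) | bus: BusRd
[14] P1: store L2 := 30 | P0:I, P1:M(30) | bus: none
[15] P0: load  L2 | P0:S(30), P1:O(30) | bus: BusRd
[16] P1: store L0 := 33 | P0:I, P1:M(33) | bus: BusUpgr,Flush
[17] P0: load  L1 | P0:S(33), P1:O(33) | bus: BusRd
[18] P1: load  L0 | P0:I, P1:M(33) | bus: none
[19] P1: store L0 := 72 | P0:I, P1:M(72) | bus: none
[20] P0: store L0 := 23 | P0:M(23), P1:I | bus: BusRdX,Flush
[21] P0: store L0 := 26 | P0:M(26), P1:I | bus: none
[22] P1: store L0 := 2 | P0:I, P1:M(2) | bus: BusRdX,Flush
[23] P0: load  L1 | P0:S(33), P1:O(33) | bus: none
[24] P1: load  L1 | P0:S(33), P1:O(33) | bus: none
[25] P0: store L0 := 66 | P0:M(66), P1:I | bus: BusRdX,Flush

bus = BusRdX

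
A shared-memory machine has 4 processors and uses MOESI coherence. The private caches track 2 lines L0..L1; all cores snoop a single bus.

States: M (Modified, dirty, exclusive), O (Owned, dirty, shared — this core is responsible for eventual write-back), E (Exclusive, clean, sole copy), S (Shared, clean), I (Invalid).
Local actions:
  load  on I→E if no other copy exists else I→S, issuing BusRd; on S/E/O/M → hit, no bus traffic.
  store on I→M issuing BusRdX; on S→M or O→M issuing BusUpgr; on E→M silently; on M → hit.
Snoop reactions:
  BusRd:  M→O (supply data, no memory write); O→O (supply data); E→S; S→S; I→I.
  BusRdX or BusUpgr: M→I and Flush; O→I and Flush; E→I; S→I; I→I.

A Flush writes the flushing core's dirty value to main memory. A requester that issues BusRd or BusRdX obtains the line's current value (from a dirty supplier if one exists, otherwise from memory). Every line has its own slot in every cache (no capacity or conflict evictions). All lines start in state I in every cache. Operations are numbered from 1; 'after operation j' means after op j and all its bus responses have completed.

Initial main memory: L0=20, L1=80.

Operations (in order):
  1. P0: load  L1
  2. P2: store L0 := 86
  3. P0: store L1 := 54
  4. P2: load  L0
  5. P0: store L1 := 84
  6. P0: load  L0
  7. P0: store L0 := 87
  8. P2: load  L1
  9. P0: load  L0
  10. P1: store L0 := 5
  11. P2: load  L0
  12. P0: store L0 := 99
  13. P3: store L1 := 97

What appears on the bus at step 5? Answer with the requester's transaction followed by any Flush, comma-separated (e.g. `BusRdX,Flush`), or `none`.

bus = none

1. P0: load  L1  bus=[BusRd]  L1: P0=E P1=I P2=I P3=I  mem[L1]=80
2. P2: store L0 := 86  bus=[BusRdX]  L0: P0=I P1=I P2=M P3=I  mem[L0]=20
3. P0: store L1 := 54  bus=[-]  L1: P0=M P1=I P2=I P3=I  mem[L1]=80
4. P2: load  L0  bus=[-]  L0: P0=I P1=I P2=M P3=I  mem[L0]=20
5. P0: store L1 := 84  bus=[-]  L1: P0=M P1=I P2=I P3=I  mem[L1]=80
6. P0: load  L0  bus=[BusRd]  L0: P0=S P1=I P2=O P3=I  mem[L0]=20
7. P0: store L0 := 87  bus=[BusUpgr,Flush]  L0: P0=M P1=I P2=I P3=I  mem[L0]=86
8. P2: load  L1  bus=[BusRd]  L1: P0=O P1=I P2=S P3=I  mem[L1]=80
9. P0: load  L0  bus=[-]  L0: P0=M P1=I P2=I P3=I  mem[L0]=86
10. P1: store L0 := 5  bus=[BusRdX,Flush]  L0: P0=I P1=M P2=I P3=I  mem[L0]=87
11. P2: load  L0  bus=[BusRd]  L0: P0=I P1=O P2=S P3=I  mem[L0]=87
12. P0: store L0 := 99  bus=[BusRdX,Flush]  L0: P0=M P1=I P2=I P3=I  mem[L0]=5
13. P3: store L1 := 97  bus=[BusRdX,Flush]  L1: P0=I P1=I P2=I P3=M  mem[L1]=84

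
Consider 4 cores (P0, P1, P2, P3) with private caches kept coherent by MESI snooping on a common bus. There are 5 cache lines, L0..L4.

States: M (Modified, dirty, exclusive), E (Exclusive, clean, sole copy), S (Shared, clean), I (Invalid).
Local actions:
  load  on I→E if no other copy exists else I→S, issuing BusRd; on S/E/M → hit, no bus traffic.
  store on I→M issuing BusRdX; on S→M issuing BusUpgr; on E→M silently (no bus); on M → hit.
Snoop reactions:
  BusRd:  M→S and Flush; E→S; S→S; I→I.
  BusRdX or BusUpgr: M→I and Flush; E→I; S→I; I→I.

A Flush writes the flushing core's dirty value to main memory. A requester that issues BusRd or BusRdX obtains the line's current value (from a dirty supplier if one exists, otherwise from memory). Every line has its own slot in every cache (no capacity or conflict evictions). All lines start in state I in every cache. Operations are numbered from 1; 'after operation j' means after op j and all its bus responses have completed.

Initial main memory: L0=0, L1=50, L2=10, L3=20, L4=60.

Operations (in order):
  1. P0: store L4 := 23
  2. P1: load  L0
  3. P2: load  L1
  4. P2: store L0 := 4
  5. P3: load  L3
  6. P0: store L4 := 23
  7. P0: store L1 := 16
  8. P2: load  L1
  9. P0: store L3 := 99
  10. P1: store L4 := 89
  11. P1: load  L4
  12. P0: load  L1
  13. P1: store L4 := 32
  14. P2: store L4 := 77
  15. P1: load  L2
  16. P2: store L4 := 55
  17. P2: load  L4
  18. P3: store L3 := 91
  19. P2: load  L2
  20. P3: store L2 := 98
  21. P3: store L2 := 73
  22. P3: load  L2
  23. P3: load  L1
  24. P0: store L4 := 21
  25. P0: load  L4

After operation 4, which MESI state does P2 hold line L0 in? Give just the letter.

  op1 P0: store L4 := 23 → M/I/I/I on L4; bus BusRdX; mem=60
  op2 P1: load  L0 → I/E/I/I on L0; bus BusRd; mem=0
  op3 P2: load  L1 → I/I/E/I on L1; bus BusRd; mem=50
  op4 P2: store L0 := 4 → I/I/M/I on L0; bus BusRdX; mem=0
  op5 P3: load  L3 → I/I/I/E on L3; bus BusRd; mem=20
  op6 P0: store L4 := 23 → M/I/I/I on L4; bus (none); mem=60
  op7 P0: store L1 := 16 → M/I/I/I on L1; bus BusRdX; mem=50
  op8 P2: load  L1 → S/I/S/I on L1; bus BusRd Flush; mem=16
  op9 P0: store L3 := 99 → M/I/I/I on L3; bus BusRdX; mem=20
  op10 P1: store L4 := 89 → I/M/I/I on L4; bus BusRdX Flush; mem=23
  op11 P1: load  L4 → I/M/I/I on L4; bus (none); mem=23
  op12 P0: load  L1 → S/I/S/I on L1; bus (none); mem=16
  op13 P1: store L4 := 32 → I/M/I/I on L4; bus (none); mem=23
  op14 P2: store L4 := 77 → I/I/M/I on L4; bus BusRdX Flush; mem=32
  op15 P1: load  L2 → I/E/I/I on L2; bus BusRd; mem=10
  op16 P2: store L4 := 55 → I/I/M/I on L4; bus (none); mem=32
  op17 P2: load  L4 → I/I/M/I on L4; bus (none); mem=32
  op18 P3: store L3 := 91 → I/I/I/M on L3; bus BusRdX Flush; mem=99
  op19 P2: load  L2 → I/S/S/I on L2; bus BusRd; mem=10
  op20 P3: store L2 := 98 → I/I/I/M on L2; bus BusRdX; mem=10
  op21 P3: store L2 := 73 → I/I/I/M on L2; bus (none); mem=10
  op22 P3: load  L2 → I/I/I/M on L2; bus (none); mem=10
  op23 P3: load  L1 → S/I/S/S on L1; bus BusRd; mem=16
  op24 P0: store L4 := 21 → M/I/I/I on L4; bus BusRdX Flush; mem=55
  op25 P0: load  L4 → M/I/I/I on L4; bus (none); mem=55

state = M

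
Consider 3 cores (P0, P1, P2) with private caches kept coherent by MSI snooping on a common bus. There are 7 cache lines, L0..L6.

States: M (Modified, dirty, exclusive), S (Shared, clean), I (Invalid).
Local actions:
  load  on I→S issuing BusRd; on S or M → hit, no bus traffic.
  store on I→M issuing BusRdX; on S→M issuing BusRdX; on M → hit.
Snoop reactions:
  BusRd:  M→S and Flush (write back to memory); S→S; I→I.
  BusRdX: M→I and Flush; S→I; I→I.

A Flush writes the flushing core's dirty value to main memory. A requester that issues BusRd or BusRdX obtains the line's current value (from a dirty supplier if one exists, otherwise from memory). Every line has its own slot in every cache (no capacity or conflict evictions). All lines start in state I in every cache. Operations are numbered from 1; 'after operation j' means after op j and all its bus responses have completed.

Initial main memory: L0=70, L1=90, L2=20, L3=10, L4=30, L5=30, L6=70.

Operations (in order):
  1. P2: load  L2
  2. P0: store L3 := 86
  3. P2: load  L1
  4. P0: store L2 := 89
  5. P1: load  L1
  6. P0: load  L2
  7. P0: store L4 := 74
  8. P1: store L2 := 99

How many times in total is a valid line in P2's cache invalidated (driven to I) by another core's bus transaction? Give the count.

invalidations = 1

step 1: P2: load  L2  ⟶  IIS  (L2)  txn=BusRd  M[L2]=20
step 2: P0: store L3 := 86  ⟶  MII  (L3)  txn=BusRdX  M[L3]=10
step 3: P2: load  L1  ⟶  IIS  (L1)  txn=BusRd  M[L1]=90
step 4: P0: store L2 := 89  ⟶  MII  (L2)  txn=BusRdX  M[L2]=20
step 5: P1: load  L1  ⟶  ISS  (L1)  txn=BusRd  M[L1]=90
step 6: P0: load  L2  ⟶  MII  (L2)  txn=∅  M[L2]=20
step 7: P0: store L4 := 74  ⟶  MII  (L4)  txn=BusRdX  M[L4]=30
step 8: P1: store L2 := 99  ⟶  IMI  (L2)  txn=BusRdX+Flush  M[L2]=89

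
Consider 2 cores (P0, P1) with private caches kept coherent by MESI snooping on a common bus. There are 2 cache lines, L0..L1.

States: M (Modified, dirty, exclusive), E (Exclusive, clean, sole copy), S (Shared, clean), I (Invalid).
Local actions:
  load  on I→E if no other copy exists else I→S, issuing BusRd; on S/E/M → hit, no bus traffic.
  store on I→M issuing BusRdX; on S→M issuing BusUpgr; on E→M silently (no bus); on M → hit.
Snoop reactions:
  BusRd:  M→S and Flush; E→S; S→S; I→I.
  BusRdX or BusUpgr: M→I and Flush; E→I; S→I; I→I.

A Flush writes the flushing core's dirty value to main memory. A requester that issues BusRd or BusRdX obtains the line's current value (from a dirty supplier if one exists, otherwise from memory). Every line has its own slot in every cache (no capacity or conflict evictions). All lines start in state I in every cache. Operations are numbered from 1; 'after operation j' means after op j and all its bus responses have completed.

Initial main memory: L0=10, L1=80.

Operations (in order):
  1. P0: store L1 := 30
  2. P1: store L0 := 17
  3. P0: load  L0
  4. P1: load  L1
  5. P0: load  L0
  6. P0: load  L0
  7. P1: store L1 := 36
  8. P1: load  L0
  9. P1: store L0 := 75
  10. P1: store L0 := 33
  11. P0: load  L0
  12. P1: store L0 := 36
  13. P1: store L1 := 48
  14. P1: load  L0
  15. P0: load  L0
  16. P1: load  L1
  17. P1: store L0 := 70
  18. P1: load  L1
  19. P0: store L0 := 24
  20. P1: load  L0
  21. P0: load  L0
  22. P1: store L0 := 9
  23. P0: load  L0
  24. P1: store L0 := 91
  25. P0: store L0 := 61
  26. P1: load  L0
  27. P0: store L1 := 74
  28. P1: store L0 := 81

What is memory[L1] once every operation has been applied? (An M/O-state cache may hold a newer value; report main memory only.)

  op1 P0: store L1 := 30 → M/I on L1; bus BusRdX; mem=80
  op2 P1: store L0 := 17 → I/M on L0; bus BusRdX; mem=10
  op3 P0: load  L0 → S/S on L0; bus BusRd Flush; mem=17
  op4 P1: load  L1 → S/S on L1; bus BusRd Flush; mem=30
  op5 P0: load  L0 → S/S on L0; bus (none); mem=17
  op6 P0: load  L0 → S/S on L0; bus (none); mem=17
  op7 P1: store L1 := 36 → I/M on L1; bus BusUpgr; mem=30
  op8 P1: load  L0 → S/S on L0; bus (none); mem=17
  op9 P1: store L0 := 75 → I/M on L0; bus BusUpgr; mem=17
  op10 P1: store L0 := 33 → I/M on L0; bus (none); mem=17
  op11 P0: load  L0 → S/S on L0; bus BusRd Flush; mem=33
  op12 P1: store L0 := 36 → I/M on L0; bus BusUpgr; mem=33
  op13 P1: store L1 := 48 → I/M on L1; bus (none); mem=30
  op14 P1: load  L0 → I/M on L0; bus (none); mem=33
  op15 P0: load  L0 → S/S on L0; bus BusRd Flush; mem=36
  op16 P1: load  L1 → I/M on L1; bus (none); mem=30
  op17 P1: store L0 := 70 → I/M on L0; bus BusUpgr; mem=36
  op18 P1: load  L1 → I/M on L1; bus (none); mem=30
  op19 P0: store L0 := 24 → M/I on L0; bus BusRdX Flush; mem=70
  op20 P1: load  L0 → S/S on L0; bus BusRd Flush; mem=24
  op21 P0: load  L0 → S/S on L0; bus (none); mem=24
  op22 P1: store L0 := 9 → I/M on L0; bus BusUpgr; mem=24
  op23 P0: load  L0 → S/S on L0; bus BusRd Flush; mem=9
  op24 P1: store L0 := 91 → I/M on L0; bus BusUpgr; mem=9
  op25 P0: store L0 := 61 → M/I on L0; bus BusRdX Flush; mem=91
  op26 P1: load  L0 → S/S on L0; bus BusRd Flush; mem=61
  op27 P0: store L1 := 74 → M/I on L1; bus BusRdX Flush; mem=48
  op28 P1: store L0 := 81 → I/M on L0; bus BusUpgr; mem=61

memory[L1] = 48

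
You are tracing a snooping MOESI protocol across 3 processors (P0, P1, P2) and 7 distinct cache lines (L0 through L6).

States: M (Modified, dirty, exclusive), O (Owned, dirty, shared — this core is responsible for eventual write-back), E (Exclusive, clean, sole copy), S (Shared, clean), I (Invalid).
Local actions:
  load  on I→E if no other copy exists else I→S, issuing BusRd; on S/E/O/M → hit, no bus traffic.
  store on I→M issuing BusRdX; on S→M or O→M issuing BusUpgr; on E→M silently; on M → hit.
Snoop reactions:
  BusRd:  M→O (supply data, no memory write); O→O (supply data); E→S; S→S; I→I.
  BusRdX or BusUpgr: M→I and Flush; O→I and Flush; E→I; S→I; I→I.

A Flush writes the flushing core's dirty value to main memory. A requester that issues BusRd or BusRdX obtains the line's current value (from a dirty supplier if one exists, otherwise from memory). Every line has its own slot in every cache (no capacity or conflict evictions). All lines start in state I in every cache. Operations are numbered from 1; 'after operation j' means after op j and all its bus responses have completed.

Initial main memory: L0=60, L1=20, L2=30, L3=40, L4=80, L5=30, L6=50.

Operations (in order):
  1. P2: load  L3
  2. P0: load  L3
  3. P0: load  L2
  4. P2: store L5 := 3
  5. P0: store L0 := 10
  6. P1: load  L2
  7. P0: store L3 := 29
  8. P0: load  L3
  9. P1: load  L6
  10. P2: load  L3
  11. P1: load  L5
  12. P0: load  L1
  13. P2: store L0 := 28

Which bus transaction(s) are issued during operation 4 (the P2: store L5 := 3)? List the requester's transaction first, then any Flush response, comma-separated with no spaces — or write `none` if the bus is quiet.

bus = BusRdX

step 1: P2: load  L3  ⟶  IIE  (L3)  txn=BusRd  M[L3]=40
step 2: P0: load  L3  ⟶  SIS  (L3)  txn=BusRd  M[L3]=40
step 3: P0: load  L2  ⟶  EII  (L2)  txn=BusRd  M[L2]=30
step 4: P2: store L5 := 3  ⟶  IIM  (L5)  txn=BusRdX  M[L5]=30
step 5: P0: store L0 := 10  ⟶  MII  (L0)  txn=BusRdX  M[L0]=60
step 6: P1: load  L2  ⟶  SSI  (L2)  txn=BusRd  M[L2]=30
step 7: P0: store L3 := 29  ⟶  MII  (L3)  txn=BusUpgr  M[L3]=40
step 8: P0: load  L3  ⟶  MII  (L3)  txn=∅  M[L3]=40
step 9: P1: load  L6  ⟶  IEI  (L6)  txn=BusRd  M[L6]=50
step 10: P2: load  L3  ⟶  OIS  (L3)  txn=BusRd  M[L3]=40
step 11: P1: load  L5  ⟶  ISO  (L5)  txn=BusRd  M[L5]=30
step 12: P0: load  L1  ⟶  EII  (L1)  txn=BusRd  M[L1]=20
step 13: P2: store L0 := 28  ⟶  IIM  (L0)  txn=BusRdX+Flush  M[L0]=10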